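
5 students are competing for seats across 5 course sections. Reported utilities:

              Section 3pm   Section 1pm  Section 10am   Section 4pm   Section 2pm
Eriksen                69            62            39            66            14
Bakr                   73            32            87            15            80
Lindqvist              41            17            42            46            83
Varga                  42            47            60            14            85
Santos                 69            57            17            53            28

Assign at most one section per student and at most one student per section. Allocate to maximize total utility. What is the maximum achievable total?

This is the linear assignment problem.
Optimal: Eriksen→Section 4pm (66 points), Bakr→Section 10am (87 points), Lindqvist→Section 2pm (83 points), Varga→Section 1pm (47 points), Santos→Section 3pm (69 points) — total 66+87+83+47+69 = 352 points.
Row-greedy (each student in turn takes its best remaining section) gives 339 points, worse by 13.
Next-best assignment: Eriksen→Section 1pm, Bakr→Section 10am, Lindqvist→Section 4pm, Varga→Section 2pm, Santos→Section 3pm = 349 points.

Maximum total: 352 points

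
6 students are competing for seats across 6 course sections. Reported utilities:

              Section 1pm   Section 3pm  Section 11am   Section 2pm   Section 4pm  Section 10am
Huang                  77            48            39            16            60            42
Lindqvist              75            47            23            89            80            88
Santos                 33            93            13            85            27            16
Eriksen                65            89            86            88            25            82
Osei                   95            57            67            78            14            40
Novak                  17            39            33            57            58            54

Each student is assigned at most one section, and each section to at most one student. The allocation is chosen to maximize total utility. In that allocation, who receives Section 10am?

Optimal: Huang→Section 1pm (77 points), Lindqvist→Section 10am (88 points), Santos→Section 3pm (93 points), Eriksen→Section 11am (86 points), Osei→Section 2pm (78 points), Novak→Section 4pm (58 points) — total 77+88+93+86+78+58 = 480 points.
Max-entry greedy (repeatedly take the single best remaining cell) gives 477 points, worse by 3.
Next-best assignment: Huang→Section 4pm, Lindqvist→Section 10am, Santos→Section 3pm, Eriksen→Section 11am, Osei→Section 1pm, Novak→Section 2pm = 479 points.
Swapping Eriksen↔Osei (Eriksen→Section 2pm 88 points, Osei→Section 11am 67 points) loses 9.
No other one-to-one assignment exceeds 480 points.
Lindqvist's own top section is Section 2pm (89 points), but forcing Lindqvist→Section 2pm and reassigning the rest optimally gives only 477 points — worse by 3.

Lindqvist receives Section 10am.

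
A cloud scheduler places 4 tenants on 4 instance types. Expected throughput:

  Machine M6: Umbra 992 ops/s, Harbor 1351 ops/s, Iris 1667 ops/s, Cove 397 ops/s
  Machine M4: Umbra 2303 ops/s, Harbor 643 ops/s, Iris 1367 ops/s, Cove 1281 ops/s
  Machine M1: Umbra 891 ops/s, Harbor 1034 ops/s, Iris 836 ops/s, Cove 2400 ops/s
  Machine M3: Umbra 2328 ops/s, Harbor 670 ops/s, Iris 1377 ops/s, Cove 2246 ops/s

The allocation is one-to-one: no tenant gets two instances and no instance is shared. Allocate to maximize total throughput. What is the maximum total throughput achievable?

Optimal: Umbra→Machine M3 (2328 ops/s), Harbor→Machine M6 (1351 ops/s), Iris→Machine M4 (1367 ops/s), Cove→Machine M1 (2400 ops/s) — total 2328+1351+1367+2400 = 7446 ops/s.
Column-greedy (each instance in turn goes to its best remaining tenant) gives 7040 ops/s, worse by 406.
Swapping Iris↔Umbra (Iris→Machine M3 1377 ops/s, Umbra→Machine M4 2303 ops/s) loses 15.

Maximum total: 7446 ops/s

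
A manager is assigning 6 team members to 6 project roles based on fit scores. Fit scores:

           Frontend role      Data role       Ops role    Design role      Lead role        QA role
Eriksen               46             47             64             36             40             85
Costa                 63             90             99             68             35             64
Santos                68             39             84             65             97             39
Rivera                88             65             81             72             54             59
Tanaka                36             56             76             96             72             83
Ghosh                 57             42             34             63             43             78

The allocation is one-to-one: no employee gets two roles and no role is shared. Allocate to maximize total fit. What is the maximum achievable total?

Max total: 513 pts

This is the linear assignment problem.
Optimal: Eriksen→Ops role (64 pts), Costa→Data role (90 pts), Santos→Lead role (97 pts), Rivera→Frontend role (88 pts), Tanaka→Design role (96 pts), Ghosh→QA role (78 pts) — total 64+90+97+88+96+78 = 513 pts.
Column-greedy (each role in turn goes to its best remaining employee) gives 486 pts, worse by 27.
Next-best assignment: Eriksen→QA role, Costa→Ops role, Santos→Lead role, Rivera→Frontend role, Tanaka→Design role, Ghosh→Data role = 507 pts.
Swapping Santos↔Tanaka (Santos→Design role 65 pts, Tanaka→Lead role 72 pts) loses 56.
No other one-to-one assignment exceeds 513 pts.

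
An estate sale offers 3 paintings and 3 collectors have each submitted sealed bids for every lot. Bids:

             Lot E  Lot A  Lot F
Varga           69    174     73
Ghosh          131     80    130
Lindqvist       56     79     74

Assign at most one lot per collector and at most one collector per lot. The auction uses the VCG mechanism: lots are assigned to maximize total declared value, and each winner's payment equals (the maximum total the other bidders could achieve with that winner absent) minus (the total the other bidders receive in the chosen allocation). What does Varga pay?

Varga pays $5.

Efficient allocation: Varga→Lot A ($174), Ghosh→Lot E ($131), Lindqvist→Lot F ($74); total welfare W = $379.
Varga receives Lot A at value $174, so the others get W − 174 = $205.
Without Varga: best allocation of the remaining 2 bidders over all 3 lots is Ghosh→Lot E ($131), Lindqvist→Lot A ($79), total $210.
VCG payment = (others' best without Varga) − (others' welfare with Varga) = 210 − 205 = $5.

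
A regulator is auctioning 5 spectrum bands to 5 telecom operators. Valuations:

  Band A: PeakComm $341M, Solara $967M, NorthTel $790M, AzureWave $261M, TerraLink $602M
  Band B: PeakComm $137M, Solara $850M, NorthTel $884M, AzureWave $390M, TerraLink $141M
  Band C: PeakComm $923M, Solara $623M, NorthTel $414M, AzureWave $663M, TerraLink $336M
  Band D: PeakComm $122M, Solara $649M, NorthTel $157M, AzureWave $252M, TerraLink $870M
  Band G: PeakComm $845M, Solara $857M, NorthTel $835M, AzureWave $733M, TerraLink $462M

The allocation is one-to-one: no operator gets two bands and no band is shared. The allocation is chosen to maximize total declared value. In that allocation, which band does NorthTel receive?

Optimal: PeakComm→Band C ($923M), Solara→Band A ($967M), NorthTel→Band B ($884M), AzureWave→Band G ($733M), TerraLink→Band D ($870M) — total 923+967+884+733+870 = $4377M.
Next-best assignment: PeakComm→Band G, Solara→Band A, NorthTel→Band B, AzureWave→Band C, TerraLink→Band D = $4229M.
Swapping Solara↔NorthTel (Solara→Band B $850M, NorthTel→Band A $790M) loses 211.
Checked against all permutations: $4377M is optimal.

NorthTel receives Band B.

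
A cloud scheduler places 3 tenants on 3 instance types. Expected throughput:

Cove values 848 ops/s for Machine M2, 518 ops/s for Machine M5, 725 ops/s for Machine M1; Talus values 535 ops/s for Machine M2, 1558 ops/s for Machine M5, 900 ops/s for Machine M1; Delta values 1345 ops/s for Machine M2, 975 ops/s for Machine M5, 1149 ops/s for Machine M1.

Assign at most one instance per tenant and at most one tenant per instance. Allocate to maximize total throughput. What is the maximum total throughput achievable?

Max total: 3628 ops/s

This is the linear assignment problem.
Optimal: Cove→Machine M1 (725 ops/s), Talus→Machine M5 (1558 ops/s), Delta→Machine M2 (1345 ops/s) — total 725+1558+1345 = 3628 ops/s.
Row-greedy (each tenant in turn takes its best remaining instance) gives 3555 ops/s, worse by 73.
Next-best assignment: Cove→Machine M2, Talus→Machine M5, Delta→Machine M1 = 3555 ops/s.
No other one-to-one assignment exceeds 3628 ops/s.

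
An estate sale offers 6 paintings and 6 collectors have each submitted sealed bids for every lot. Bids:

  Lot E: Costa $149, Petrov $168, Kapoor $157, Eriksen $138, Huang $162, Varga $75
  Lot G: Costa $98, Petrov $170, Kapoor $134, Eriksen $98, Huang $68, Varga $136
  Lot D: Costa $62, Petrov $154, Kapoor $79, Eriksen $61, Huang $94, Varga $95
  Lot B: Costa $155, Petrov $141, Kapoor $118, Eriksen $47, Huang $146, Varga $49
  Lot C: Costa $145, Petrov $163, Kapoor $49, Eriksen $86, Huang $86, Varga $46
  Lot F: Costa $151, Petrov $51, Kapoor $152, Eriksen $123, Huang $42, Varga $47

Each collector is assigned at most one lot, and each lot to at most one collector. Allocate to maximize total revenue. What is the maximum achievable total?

Maximum total: $871

Treat this as an assignment problem: match each collector to one lot.
Optimal: Costa→Lot C ($145), Petrov→Lot D ($154), Kapoor→Lot F ($152), Eriksen→Lot E ($138), Huang→Lot B ($146), Varga→Lot G ($136) — total 145+154+152+138+146+136 = $871.
Row-greedy (each collector in turn takes its best remaining lot) gives $745, worse by 126.
Next-best assignment: Costa→Lot C, Petrov→Lot D, Kapoor→Lot E, Eriksen→Lot F, Huang→Lot B, Varga→Lot G = $861.
No other one-to-one assignment exceeds $871.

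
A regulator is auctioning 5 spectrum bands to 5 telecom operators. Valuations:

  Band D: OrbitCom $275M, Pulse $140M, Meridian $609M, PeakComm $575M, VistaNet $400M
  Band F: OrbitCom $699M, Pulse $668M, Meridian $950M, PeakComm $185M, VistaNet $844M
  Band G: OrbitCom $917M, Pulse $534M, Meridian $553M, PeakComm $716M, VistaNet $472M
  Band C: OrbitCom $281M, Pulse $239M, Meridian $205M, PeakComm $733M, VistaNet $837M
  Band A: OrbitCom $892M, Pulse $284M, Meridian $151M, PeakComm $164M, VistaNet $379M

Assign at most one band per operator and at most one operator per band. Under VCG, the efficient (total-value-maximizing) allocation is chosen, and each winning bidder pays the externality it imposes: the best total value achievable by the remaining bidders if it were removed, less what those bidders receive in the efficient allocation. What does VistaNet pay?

Efficient allocation: OrbitCom→Band A ($892M), Pulse→Band G ($534M), Meridian→Band F ($950M), PeakComm→Band D ($575M), VistaNet→Band C ($837M); total welfare W = $3788M.
VistaNet receives Band C at value $837M, so the others get W − 837 = $2951M.
Without VistaNet: best allocation of the remaining 4 bidders over all 5 bands is OrbitCom→Band A ($892M), Pulse→Band G ($534M), Meridian→Band F ($950M), PeakComm→Band C ($733M), total $3109M.
VCG payment = (others' best without VistaNet) − (others' welfare with VistaNet) = 3109 − 2951 = $158M.

VistaNet pays $158M.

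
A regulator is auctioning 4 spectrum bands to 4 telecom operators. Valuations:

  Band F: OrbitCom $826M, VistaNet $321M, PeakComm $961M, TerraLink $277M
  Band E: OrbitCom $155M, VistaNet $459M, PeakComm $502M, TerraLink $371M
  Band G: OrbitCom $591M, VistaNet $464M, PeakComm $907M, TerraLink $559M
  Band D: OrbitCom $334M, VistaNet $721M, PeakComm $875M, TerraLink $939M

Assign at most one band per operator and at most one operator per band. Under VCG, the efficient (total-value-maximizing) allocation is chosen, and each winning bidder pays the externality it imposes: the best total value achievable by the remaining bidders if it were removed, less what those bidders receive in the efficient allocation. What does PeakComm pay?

PeakComm pays $5M.

Efficient allocation: OrbitCom→Band F ($826M), VistaNet→Band E ($459M), PeakComm→Band G ($907M), TerraLink→Band D ($939M); total welfare W = $3131M.
PeakComm receives Band G at value $907M, so the others get W − 907 = $2224M.
Without PeakComm: best allocation of the remaining 3 bidders over all 4 bands is OrbitCom→Band F ($826M), VistaNet→Band G ($464M), TerraLink→Band D ($939M), total $2229M.
VCG payment = (others' best without PeakComm) − (others' welfare with PeakComm) = 2229 − 2224 = $5M.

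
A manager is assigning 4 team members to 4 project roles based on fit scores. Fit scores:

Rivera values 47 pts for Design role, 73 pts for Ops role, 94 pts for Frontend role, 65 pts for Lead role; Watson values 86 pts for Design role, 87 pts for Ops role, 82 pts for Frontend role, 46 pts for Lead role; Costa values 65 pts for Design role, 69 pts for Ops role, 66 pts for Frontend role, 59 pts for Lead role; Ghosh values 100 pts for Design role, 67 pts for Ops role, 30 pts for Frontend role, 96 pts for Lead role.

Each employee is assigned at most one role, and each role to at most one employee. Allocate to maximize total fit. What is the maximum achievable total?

Maximum total: 345 pts

Treat this as an assignment problem: match each employee to one role.
Optimal: Rivera→Frontend role (94 pts), Watson→Design role (86 pts), Costa→Ops role (69 pts), Ghosh→Lead role (96 pts) — total 94+86+69+96 = 345 pts.
Max-entry greedy (repeatedly take the single best remaining cell) gives 340 pts, worse by 5.
Next-best assignment: Rivera→Frontend role, Watson→Ops role, Costa→Design role, Ghosh→Lead role = 342 pts.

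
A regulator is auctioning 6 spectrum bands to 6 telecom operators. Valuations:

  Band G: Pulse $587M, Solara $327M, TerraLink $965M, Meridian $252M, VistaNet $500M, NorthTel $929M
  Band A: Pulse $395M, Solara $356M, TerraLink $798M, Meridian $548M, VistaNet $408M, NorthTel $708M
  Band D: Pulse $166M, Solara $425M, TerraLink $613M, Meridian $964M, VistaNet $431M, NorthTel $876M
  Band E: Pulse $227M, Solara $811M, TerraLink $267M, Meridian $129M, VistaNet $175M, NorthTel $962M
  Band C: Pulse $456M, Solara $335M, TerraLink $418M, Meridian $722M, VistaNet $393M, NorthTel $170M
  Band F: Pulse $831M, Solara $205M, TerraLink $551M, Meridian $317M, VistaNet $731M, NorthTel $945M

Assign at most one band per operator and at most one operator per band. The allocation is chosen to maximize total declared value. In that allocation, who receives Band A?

TerraLink receives Band A.

This is the linear assignment problem.
Optimal: Pulse→Band F ($831M), Solara→Band E ($811M), TerraLink→Band A ($798M), Meridian→Band D ($964M), VistaNet→Band C ($393M), NorthTel→Band G ($929M) — total 831+811+798+964+393+929 = $4726M.
Column-greedy (each band in turn goes to its best remaining operator) gives $4635M, worse by 91.
Swapping Solara↔TerraLink (Solara→Band A $356M, TerraLink→Band E $267M) loses 986.
No other one-to-one assignment exceeds $4726M.
TerraLink's own top band is Band G ($965M), but forcing TerraLink→Band G and reassigning the rest optimally gives only $4672M — worse by 54.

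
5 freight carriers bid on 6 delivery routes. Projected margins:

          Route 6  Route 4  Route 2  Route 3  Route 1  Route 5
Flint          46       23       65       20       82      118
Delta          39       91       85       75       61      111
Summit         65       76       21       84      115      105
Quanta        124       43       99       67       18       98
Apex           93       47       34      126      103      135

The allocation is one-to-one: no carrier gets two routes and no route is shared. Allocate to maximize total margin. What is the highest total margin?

Maximum total: $574k

This is the linear assignment problem.
Optimal: Flint→Route 5 ($118k), Delta→Route 4 ($91k), Summit→Route 1 ($115k), Quanta→Route 6 ($124k), Apex→Route 3 ($126k) — total 118+91+115+124+126 = $574k.
Column-greedy (each route in turn goes to its best remaining carrier) gives $521k, worse by 53.
Checked against all permutations: $574k is optimal.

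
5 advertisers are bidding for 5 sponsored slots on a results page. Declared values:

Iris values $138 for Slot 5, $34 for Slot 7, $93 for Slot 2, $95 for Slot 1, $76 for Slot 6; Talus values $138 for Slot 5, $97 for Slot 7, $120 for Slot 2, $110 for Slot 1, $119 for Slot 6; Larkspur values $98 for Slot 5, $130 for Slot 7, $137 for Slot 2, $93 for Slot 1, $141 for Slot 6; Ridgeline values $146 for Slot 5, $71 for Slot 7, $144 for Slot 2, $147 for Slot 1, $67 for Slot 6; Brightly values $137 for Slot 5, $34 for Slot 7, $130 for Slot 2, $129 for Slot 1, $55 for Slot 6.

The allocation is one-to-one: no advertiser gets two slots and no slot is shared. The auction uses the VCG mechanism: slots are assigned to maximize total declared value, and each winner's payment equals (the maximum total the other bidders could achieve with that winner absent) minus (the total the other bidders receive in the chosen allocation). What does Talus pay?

Talus pays $11.

Efficient allocation: Iris→Slot 5 ($138), Talus→Slot 6 ($119), Larkspur→Slot 7 ($130), Ridgeline→Slot 1 ($147), Brightly→Slot 2 ($130); total welfare W = $664.
Talus receives Slot 6 at value $119, so the others get W − 119 = $545.
Without Talus: best allocation of the remaining 4 bidders over all 5 slots is Iris→Slot 5 ($138), Larkspur→Slot 6 ($141), Ridgeline→Slot 1 ($147), Brightly→Slot 2 ($130), total $556.
VCG payment = (others' best without Talus) − (others' welfare with Talus) = 556 − 545 = $11.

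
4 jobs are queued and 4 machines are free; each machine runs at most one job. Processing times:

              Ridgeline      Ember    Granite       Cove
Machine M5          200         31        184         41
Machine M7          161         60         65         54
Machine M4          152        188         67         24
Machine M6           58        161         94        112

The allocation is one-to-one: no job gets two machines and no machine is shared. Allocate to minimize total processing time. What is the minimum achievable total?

Optimal: Ridgeline→Machine M6 (58 min), Ember→Machine M5 (31 min), Granite→Machine M7 (65 min), Cove→Machine M4 (24 min) — total 58+31+65+24 = 178 min.
Column-greedy (each machine in turn goes to its cheapest remaining job) gives 210 min, worse by 32.
Next-best assignment: Ridgeline→Machine M6, Ember→Machine M5, Granite→Machine M4, Cove→Machine M7 = 210 min.
Checked against all permutations: 178 min is optimal.

Minimum total: 178 min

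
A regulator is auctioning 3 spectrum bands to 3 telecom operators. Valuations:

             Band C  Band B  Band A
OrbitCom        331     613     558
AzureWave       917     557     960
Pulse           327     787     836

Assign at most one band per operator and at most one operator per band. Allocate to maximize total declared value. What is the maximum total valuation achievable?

Optimal: OrbitCom→Band B ($613M), AzureWave→Band C ($917M), Pulse→Band A ($836M) — total 613+917+836 = $2366M.
Column-greedy (each band in turn goes to its best remaining operator) gives $2262M, worse by 104.
No other one-to-one assignment exceeds $2366M.

Max total: $2366M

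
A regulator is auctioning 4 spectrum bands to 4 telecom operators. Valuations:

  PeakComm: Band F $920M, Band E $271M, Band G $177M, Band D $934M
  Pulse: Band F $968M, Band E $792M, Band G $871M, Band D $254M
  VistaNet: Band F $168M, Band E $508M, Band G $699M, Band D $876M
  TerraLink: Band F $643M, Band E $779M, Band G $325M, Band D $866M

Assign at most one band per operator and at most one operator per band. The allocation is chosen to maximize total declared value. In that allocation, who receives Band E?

Optimal: PeakComm→Band F ($920M), Pulse→Band G ($871M), VistaNet→Band D ($876M), TerraLink→Band E ($779M) — total 920+871+876+779 = $3446M.
Max-entry greedy (repeatedly take the single best remaining cell) gives $3380M, worse by 66.
Swapping PeakComm↔VistaNet (PeakComm→Band D $934M, VistaNet→Band F $168M) loses 694.
No other one-to-one assignment exceeds $3446M.
TerraLink's own top band is Band D ($866M), but forcing TerraLink→Band D and reassigning the rest optimally gives only $3277M — worse by 169.

TerraLink receives Band E.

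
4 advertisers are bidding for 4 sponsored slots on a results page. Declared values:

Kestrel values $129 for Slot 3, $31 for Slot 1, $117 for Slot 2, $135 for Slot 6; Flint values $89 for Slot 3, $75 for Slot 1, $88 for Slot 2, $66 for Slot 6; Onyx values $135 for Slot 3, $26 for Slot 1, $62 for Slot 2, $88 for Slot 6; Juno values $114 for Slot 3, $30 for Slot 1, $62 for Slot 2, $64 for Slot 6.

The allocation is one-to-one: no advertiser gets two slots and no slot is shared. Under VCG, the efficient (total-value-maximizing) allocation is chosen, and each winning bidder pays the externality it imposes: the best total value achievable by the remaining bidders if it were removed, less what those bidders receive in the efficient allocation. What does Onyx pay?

Efficient allocation: Kestrel→Slot 6 ($135), Flint→Slot 1 ($75), Onyx→Slot 3 ($135), Juno→Slot 2 ($62); total welfare W = $407.
Onyx receives Slot 3 at value $135, so the others get W − 135 = $272.
Without Onyx: best allocation of the remaining 3 bidders over all 4 slots is Kestrel→Slot 6 ($135), Flint→Slot 2 ($88), Juno→Slot 3 ($114), total $337.
VCG payment = (others' best without Onyx) − (others' welfare with Onyx) = 337 − 272 = $65.

Onyx pays $65.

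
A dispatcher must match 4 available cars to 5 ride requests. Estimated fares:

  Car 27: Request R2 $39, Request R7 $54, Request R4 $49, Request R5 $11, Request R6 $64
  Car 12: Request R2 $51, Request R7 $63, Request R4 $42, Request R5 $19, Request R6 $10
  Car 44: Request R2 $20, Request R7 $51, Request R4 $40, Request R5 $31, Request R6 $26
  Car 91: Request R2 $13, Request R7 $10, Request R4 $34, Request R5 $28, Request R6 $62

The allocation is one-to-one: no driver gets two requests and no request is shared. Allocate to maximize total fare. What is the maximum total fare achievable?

Max total: $213

Treat this as an assignment problem: match each driver to one request.
Optimal: Car 27→Request R4 ($49), Car 12→Request R2 ($51), Car 44→Request R7 ($51), Car 91→Request R6 ($62) — total 49+51+51+62 = $213.
Row-greedy (each driver in turn takes its best remaining request) gives $195, worse by 18.
Checked against all permutations: $213 is optimal.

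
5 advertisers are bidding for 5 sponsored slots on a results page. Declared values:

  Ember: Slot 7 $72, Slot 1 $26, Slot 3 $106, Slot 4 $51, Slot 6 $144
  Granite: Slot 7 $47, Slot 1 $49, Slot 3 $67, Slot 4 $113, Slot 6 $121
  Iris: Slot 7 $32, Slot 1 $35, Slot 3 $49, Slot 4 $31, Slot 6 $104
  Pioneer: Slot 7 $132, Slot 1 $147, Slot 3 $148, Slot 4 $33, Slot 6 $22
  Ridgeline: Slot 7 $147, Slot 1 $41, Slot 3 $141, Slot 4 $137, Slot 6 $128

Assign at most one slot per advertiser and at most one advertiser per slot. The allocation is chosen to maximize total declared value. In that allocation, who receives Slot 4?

Granite receives Slot 4.

Treat this as an assignment problem: match each advertiser to one slot.
Optimal: Ember→Slot 3 ($106), Granite→Slot 4 ($113), Iris→Slot 6 ($104), Pioneer→Slot 1 ($147), Ridgeline→Slot 7 ($147) — total 106+113+104+147+147 = $617.
Max-entry greedy (repeatedly take the single best remaining cell) gives $587, worse by 30.
Next-best assignment: Ember→Slot 6, Granite→Slot 4, Iris→Slot 3, Pioneer→Slot 1, Ridgeline→Slot 7 = $600.
Checked against all permutations: $617 is optimal.
Granite's own top slot is Slot 6 ($121), but forcing Granite→Slot 6 and reassigning the rest optimally gives only $552 — worse by 65.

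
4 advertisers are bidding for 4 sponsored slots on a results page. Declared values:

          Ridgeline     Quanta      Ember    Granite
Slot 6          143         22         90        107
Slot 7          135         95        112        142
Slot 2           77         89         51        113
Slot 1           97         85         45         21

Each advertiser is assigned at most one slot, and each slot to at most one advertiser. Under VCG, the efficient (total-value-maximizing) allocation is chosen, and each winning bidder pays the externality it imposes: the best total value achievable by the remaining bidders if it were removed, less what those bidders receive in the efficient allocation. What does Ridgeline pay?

Ridgeline pays $11.

Efficient allocation: Ridgeline→Slot 6 ($143), Quanta→Slot 1 ($85), Ember→Slot 7 ($112), Granite→Slot 2 ($113); total welfare W = $453.
Ridgeline receives Slot 6 at value $143, so the others get W − 143 = $310.
Without Ridgeline: best allocation of the remaining 3 bidders over all 4 slots is Quanta→Slot 2 ($89), Ember→Slot 6 ($90), Granite→Slot 7 ($142), total $321.
VCG payment = (others' best without Ridgeline) − (others' welfare with Ridgeline) = 321 − 310 = $11.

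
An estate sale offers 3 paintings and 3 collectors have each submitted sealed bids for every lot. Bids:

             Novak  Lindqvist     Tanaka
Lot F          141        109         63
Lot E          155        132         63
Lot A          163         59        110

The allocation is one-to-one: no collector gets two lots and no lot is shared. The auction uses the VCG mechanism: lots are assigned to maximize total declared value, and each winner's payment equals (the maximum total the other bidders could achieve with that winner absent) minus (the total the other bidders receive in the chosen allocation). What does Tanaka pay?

Efficient allocation: Novak→Lot F ($141), Lindqvist→Lot E ($132), Tanaka→Lot A ($110); total welfare W = $383.
Tanaka receives Lot A at value $110, so the others get W − 110 = $273.
Without Tanaka: best allocation of the remaining 2 bidders over all 3 lots is Novak→Lot A ($163), Lindqvist→Lot E ($132), total $295.
VCG payment = (others' best without Tanaka) − (others' welfare with Tanaka) = 295 − 273 = $22.

Tanaka pays $22.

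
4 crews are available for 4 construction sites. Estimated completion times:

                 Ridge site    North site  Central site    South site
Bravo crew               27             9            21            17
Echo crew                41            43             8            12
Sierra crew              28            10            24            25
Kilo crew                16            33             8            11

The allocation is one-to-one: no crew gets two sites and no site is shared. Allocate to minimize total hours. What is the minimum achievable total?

Optimal: Bravo crew→South site (17 hours), Echo crew→Central site (8 hours), Sierra crew→North site (10 hours), Kilo crew→Ridge site (16 hours) — total 17+8+10+16 = 51 hours.
Min-entry greedy (repeatedly take the single cheapest remaining cell) gives 56 hours, worse by 5.
Next-best assignment: Bravo crew→Ridge site, Echo crew→Central site, Sierra crew→North site, Kilo crew→South site = 56 hours.

Min total: 51 hours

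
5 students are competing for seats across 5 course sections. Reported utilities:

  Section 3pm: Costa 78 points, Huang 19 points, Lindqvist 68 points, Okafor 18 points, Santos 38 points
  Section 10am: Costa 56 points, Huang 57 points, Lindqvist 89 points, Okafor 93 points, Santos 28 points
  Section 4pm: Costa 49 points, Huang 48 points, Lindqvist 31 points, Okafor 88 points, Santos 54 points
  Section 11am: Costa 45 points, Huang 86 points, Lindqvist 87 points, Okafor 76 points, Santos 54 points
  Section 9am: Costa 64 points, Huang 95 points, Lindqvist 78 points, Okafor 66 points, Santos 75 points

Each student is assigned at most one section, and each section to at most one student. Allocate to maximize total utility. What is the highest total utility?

This is the linear assignment problem.
Optimal: Costa→Section 3pm (78 points), Huang→Section 11am (86 points), Lindqvist→Section 10am (89 points), Okafor→Section 4pm (88 points), Santos→Section 9am (75 points) — total 78+86+89+88+75 = 416 points.
Column-greedy (each section in turn goes to its best remaining student) gives 407 points, worse by 9.
Next-best assignment: Costa→Section 3pm, Huang→Section 9am, Lindqvist→Section 11am, Okafor→Section 10am, Santos→Section 4pm = 407 points.
Swapping Huang↔Lindqvist (Huang→Section 10am 57 points, Lindqvist→Section 11am 87 points) loses 31.

Max total: 416 points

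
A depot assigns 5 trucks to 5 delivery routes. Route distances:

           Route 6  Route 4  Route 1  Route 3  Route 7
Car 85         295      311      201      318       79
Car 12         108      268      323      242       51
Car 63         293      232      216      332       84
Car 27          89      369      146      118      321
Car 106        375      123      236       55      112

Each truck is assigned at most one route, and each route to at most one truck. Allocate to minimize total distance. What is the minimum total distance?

Treat this as an assignment problem: match each truck to one route.
Optimal: Car 85→Route 7 (79 km), Car 12→Route 6 (108 km), Car 63→Route 4 (232 km), Car 27→Route 1 (146 km), Car 106→Route 3 (55 km) — total 79+108+232+146+55 = 620 km.
Every other assignment is strictly worse.

Minimum total: 620 km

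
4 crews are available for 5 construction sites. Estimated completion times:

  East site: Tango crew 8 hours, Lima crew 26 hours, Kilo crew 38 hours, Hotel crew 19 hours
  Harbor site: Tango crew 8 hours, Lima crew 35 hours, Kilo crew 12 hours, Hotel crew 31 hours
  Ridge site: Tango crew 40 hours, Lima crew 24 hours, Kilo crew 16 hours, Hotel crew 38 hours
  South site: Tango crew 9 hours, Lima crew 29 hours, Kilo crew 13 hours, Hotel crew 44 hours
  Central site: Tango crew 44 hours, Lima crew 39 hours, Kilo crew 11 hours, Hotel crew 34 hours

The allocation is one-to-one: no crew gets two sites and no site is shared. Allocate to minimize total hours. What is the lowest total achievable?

Minimum total: 62 hours

Optimal: Tango crew→Harbor site (8 hours), Lima crew→Ridge site (24 hours), Kilo crew→Central site (11 hours), Hotel crew→East site (19 hours) — total 8+24+11+19 = 62 hours.
Column-greedy (each site in turn goes to its cheapest remaining crew) gives 88 hours, worse by 26.
Next-best assignment: Tango crew→South site, Lima crew→Ridge site, Kilo crew→Central site, Hotel crew→East site = 63 hours.
Every other assignment is strictly worse.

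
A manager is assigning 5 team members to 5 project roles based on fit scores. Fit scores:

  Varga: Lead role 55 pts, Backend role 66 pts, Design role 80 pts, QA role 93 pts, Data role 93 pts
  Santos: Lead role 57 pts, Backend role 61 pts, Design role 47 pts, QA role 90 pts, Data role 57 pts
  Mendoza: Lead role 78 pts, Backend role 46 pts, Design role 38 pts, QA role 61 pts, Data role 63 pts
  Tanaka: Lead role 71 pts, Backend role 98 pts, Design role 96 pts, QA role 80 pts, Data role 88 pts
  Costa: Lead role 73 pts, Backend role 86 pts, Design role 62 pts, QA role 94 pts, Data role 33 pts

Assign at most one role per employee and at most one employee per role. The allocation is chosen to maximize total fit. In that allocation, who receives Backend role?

Optimal: Varga→Data role (93 pts), Santos→QA role (90 pts), Mendoza→Lead role (78 pts), Tanaka→Design role (96 pts), Costa→Backend role (86 pts) — total 93+90+78+96+86 = 443 pts.
Max-entry greedy (repeatedly take the single best remaining cell) gives 410 pts, worse by 33.
Every other assignment is strictly worse.
Costa's own top role is QA role (94 pts), but forcing Costa→QA role and reassigning the rest optimally gives only 422 pts — worse by 21.

Costa receives Backend role.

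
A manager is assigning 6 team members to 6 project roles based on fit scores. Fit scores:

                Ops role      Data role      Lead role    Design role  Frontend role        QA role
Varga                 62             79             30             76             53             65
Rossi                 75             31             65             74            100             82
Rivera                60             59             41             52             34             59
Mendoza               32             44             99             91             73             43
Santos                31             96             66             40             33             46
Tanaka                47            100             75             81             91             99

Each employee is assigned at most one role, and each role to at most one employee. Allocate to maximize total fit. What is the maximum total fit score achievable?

This is a one-to-one assignment (maximum-weight bipartite matching).
Optimal: Varga→Design role (76 pts), Rossi→Frontend role (100 pts), Rivera→Ops role (60 pts), Mendoza→Lead role (99 pts), Santos→Data role (96 pts), Tanaka→QA role (99 pts) — total 76+100+60+99+96+99 = 530 pts.
Next-best assignment: Varga→Ops role, Rossi→Frontend role, Rivera→Design role, Mendoza→Lead role, Santos→Data role, Tanaka→QA role = 508 pts.

Maximum total: 530 pts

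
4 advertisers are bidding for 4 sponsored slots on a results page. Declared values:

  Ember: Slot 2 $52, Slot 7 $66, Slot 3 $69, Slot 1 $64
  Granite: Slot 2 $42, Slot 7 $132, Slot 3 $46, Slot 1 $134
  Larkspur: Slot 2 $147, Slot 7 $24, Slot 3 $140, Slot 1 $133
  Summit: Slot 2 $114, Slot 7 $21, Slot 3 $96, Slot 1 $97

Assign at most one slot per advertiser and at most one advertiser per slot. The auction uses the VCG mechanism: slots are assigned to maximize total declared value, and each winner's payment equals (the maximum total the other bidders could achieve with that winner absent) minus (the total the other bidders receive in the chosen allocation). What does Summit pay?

Summit pays $10.

Efficient allocation: Ember→Slot 7 ($66), Granite→Slot 1 ($134), Larkspur→Slot 3 ($140), Summit→Slot 2 ($114); total welfare W = $454.
Summit receives Slot 2 at value $114, so the others get W − 114 = $340.
Without Summit: best allocation of the remaining 3 bidders over all 4 slots is Ember→Slot 3 ($69), Granite→Slot 1 ($134), Larkspur→Slot 2 ($147), total $350.
VCG payment = (others' best without Summit) − (others' welfare with Summit) = 350 − 340 = $10.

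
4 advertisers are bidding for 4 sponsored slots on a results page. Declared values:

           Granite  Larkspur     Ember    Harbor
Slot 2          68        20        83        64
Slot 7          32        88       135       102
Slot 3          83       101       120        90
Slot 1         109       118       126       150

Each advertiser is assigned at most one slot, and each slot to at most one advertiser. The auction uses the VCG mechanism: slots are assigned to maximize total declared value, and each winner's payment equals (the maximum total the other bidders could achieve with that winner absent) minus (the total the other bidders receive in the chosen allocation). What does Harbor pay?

Harbor pays $41.

Efficient allocation: Granite→Slot 2 ($68), Larkspur→Slot 3 ($101), Ember→Slot 7 ($135), Harbor→Slot 1 ($150); total welfare W = $454.
Harbor receives Slot 1 at value $150, so the others get W − 150 = $304.
Without Harbor: best allocation of the remaining 3 bidders over all 4 slots is Granite→Slot 1 ($109), Larkspur→Slot 3 ($101), Ember→Slot 7 ($135), total $345.
VCG payment = (others' best without Harbor) − (others' welfare with Harbor) = 345 − 304 = $41.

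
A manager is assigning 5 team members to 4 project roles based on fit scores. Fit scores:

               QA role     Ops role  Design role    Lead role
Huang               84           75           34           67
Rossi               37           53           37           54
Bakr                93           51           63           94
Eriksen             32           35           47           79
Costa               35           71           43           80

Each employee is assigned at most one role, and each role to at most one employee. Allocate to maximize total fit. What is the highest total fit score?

Maximum total: 297 pts

This is a one-to-one assignment (maximum-weight bipartite matching).
Optimal: Huang→QA role (84 pts), Costa→Ops role (71 pts), Bakr→Design role (63 pts), Eriksen→Lead role (79 pts) — total 84+71+63+79 = 297 pts.
Next-best assignment: Huang→QA role, Costa→Ops role, Eriksen→Design role, Bakr→Lead role = 296 pts.
No other one-to-one assignment exceeds 297 pts.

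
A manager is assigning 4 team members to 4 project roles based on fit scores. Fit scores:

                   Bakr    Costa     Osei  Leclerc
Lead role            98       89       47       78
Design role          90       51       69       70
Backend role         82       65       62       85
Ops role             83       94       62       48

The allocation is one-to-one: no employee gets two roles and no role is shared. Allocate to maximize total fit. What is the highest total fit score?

Max total: 346 pts

Treat this as an assignment problem: match each employee to one role.
Optimal: Bakr→Lead role (98 pts), Costa→Ops role (94 pts), Osei→Design role (69 pts), Leclerc→Backend role (85 pts) — total 98+94+69+85 = 346 pts.
Column-greedy (each role in turn goes to its best remaining employee) gives 295 pts, worse by 51.
Next-best assignment: Bakr→Design role, Costa→Lead role, Osei→Ops role, Leclerc→Backend role = 326 pts.
Every other assignment is strictly worse.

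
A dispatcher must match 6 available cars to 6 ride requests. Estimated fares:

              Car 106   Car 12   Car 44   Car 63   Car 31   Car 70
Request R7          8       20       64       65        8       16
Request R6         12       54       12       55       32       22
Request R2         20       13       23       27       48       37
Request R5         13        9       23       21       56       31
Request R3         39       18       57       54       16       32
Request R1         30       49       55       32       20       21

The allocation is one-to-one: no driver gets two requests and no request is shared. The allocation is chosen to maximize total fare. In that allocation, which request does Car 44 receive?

Optimal: Car 106→Request R3 ($39), Car 12→Request R6 ($54), Car 44→Request R1 ($55), Car 63→Request R7 ($65), Car 31→Request R5 ($56), Car 70→Request R2 ($37) — total 39+54+55+65+56+37 = $306.
Max-entry greedy (repeatedly take the single best remaining cell) gives $299, worse by 7.
Checked against all permutations: $306 is optimal.
Car 44's own top request is Request R7 ($64), but forcing Car 44→Request R7 and reassigning the rest optimally gives only $300 — worse by 6.

Car 44 receives Request R1.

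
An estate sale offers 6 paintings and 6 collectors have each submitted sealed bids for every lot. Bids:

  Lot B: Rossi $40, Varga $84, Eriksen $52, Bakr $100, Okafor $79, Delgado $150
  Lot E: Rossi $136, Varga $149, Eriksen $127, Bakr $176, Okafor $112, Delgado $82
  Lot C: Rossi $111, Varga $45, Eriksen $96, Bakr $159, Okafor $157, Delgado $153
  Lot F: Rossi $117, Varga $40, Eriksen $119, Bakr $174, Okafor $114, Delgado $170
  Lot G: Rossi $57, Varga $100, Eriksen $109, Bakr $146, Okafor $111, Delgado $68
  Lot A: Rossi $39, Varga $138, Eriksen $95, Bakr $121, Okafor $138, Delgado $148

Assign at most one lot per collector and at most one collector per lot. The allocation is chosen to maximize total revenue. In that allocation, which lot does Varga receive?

Optimal: Rossi→Lot E ($136), Varga→Lot A ($138), Eriksen→Lot G ($109), Bakr→Lot F ($174), Okafor→Lot C ($157), Delgado→Lot B ($150) — total 136+138+109+174+157+150 = $864.
Column-greedy (each lot in turn goes to its best remaining collector) gives $741, worse by 123.
Next-best assignment: Rossi→Lot F, Varga→Lot A, Eriksen→Lot G, Bakr→Lot E, Okafor→Lot C, Delgado→Lot B = $847.
No other one-to-one assignment exceeds $864.
Varga's own top lot is Lot E ($149), but forcing Varga→Lot E and reassigning the rest optimally gives only $831 — worse by 33.

Varga receives Lot A.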